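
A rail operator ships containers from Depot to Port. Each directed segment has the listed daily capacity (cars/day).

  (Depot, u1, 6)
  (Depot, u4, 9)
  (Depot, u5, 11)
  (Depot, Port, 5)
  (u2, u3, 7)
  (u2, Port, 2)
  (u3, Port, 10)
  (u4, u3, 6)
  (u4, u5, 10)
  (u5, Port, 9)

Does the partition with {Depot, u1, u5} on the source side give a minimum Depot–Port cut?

Given cut capacity: 9 + 5 + 9 = 23.
Augment Depot→Port: bottleneck 5, flow now 5.
Augment Depot→u5→Port: bottleneck 9, flow now 14.
Augment Depot→u4→u3→Port: bottleneck 6, flow now 20.
No augmenting path remains; maximum flow = 20.
In the residual graph, reachable from Depot: {Depot, u1, u4, u5}.
Min-cut edges: Depot→Port (5), u4→u3 (6), u5→Port (9); capacity 5 + 6 + 9 = 20.
Cut capacity 23 exceeds the max flow 20, so it is not minimum.

No — its capacity is 23, but the minimum cut has capacity 20.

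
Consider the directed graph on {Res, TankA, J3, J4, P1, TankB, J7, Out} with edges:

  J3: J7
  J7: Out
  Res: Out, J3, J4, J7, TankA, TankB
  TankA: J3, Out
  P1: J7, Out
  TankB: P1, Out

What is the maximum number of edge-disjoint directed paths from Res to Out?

Assign every edge capacity 1; by Menger, the answer equals the max flow.
Path Res→Out (+1); total 1.
Path Res→TankA→Out (+1); total 2.
Path Res→TankB→Out (+1); total 3.
Path Res→J7→Out (+1); total 4.
No residual Res→Out path; max flow = 4.
Certifying cut of size 4: {J7→Out, Res→Out, Res→TankA, Res→TankB}.

4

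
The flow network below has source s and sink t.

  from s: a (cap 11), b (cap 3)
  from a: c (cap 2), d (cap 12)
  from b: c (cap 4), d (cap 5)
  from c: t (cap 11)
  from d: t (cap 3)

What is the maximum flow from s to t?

8

Augment s→a→c→t: bottleneck 2, flow now 2.
Augment s→a→d→t: bottleneck 3, flow now 5.
Augment s→b→c→t: bottleneck 3, flow now 8.
No augmenting path remains; maximum flow = 8.
In the residual graph, reachable from s: {s, a, d}.
Min-cut edges: s→b (3), a→c (2), d→t (3); capacity 3 + 2 + 3 = 8.
This cut is saturated, so no flow can exceed 8.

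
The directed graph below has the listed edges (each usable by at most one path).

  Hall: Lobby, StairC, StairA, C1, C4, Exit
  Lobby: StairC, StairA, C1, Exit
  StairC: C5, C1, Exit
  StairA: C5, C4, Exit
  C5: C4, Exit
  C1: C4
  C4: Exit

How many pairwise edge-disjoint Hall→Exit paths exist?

5

Assign every edge capacity 1; by Menger, the answer equals the max flow.
Path Hall→Exit (+1); total 1.
Path Hall→Lobby→Exit (+1); total 2.
Path Hall→StairC→Exit (+1); total 3.
Path Hall→StairA→Exit (+1); total 4.
Path Hall→C4→Exit (+1); total 5.
No residual Hall→Exit path; max flow = 5.
Certifying cut of size 5: {C4→Exit, Hall→Exit, Hall→Lobby, Hall→StairA, Hall→StairC}.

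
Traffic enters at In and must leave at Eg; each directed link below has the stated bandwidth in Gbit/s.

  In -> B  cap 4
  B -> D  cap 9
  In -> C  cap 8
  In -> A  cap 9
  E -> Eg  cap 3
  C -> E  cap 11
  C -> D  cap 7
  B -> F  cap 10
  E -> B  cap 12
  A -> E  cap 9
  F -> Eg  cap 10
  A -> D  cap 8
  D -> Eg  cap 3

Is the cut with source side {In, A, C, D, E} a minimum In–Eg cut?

Given cut capacity: 4 + 3 + 12 + 3 = 22.
Augment In→A→D→Eg: bottleneck 3, flow now 3.
Augment In→A→E→Eg: bottleneck 3, flow now 6.
Augment In→B→F→Eg: bottleneck 4, flow now 10.
Augment In→A→E→B→F→Eg: bottleneck 3, flow now 13.
Augment In→C→E→B→F→Eg: bottleneck 3, flow now 16.
No augmenting path remains; maximum flow = 16.
In the residual graph, reachable from In: {In, A, B, C, D, E}.
Min-cut edges: B→F (10), D→Eg (3), E→Eg (3); capacity 10 + 3 + 3 = 16.
Cut capacity 22 exceeds the max flow 16, so it is not minimum.

No — its capacity is 22, but the minimum cut has capacity 16.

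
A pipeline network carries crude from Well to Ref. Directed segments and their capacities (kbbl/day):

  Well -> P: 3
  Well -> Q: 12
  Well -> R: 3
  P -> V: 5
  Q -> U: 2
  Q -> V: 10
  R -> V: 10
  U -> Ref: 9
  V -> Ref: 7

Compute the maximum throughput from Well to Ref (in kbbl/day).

Augment Well→P→V→Ref: bottleneck 3, flow now 3.
Augment Well→Q→U→Ref: bottleneck 2, flow now 5.
Augment Well→Q→V→Ref: bottleneck 4, flow now 9.
No augmenting path remains; maximum flow = 9.
In the residual graph, reachable from Well: {Well, P, Q, R, V}.
Min-cut edges: Q→U (2), V→Ref (7); capacity 2 + 7 = 9.
This cut is saturated, so no flow can exceed 9.

9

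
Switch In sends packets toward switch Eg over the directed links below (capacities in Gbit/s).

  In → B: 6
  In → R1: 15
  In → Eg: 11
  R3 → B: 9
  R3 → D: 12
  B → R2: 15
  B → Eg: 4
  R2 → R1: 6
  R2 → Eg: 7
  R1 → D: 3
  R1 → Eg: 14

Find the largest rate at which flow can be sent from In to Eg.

Augment In→Eg: bottleneck 11, flow now 11.
Augment In→B→Eg: bottleneck 4, flow now 15.
Augment In→R1→Eg: bottleneck 14, flow now 29.
Augment In→B→R2→Eg: bottleneck 2, flow now 31.
No augmenting path remains; maximum flow = 31.
In the residual graph, reachable from In: {In, R1, D}.
Min-cut edges: In→B (6), In→Eg (11), R1→Eg (14); capacity 6 + 11 + 14 = 31.
This cut is saturated, so no flow can exceed 31.

31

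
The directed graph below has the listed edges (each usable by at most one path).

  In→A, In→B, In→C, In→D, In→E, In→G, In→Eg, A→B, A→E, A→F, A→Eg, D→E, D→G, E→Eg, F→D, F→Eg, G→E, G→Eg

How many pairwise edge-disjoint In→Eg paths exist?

Assign every edge capacity 1; by Menger, the answer equals the max flow.
Path In→Eg (+1); total 1.
Path In→A→Eg (+1); total 2.
Path In→E→Eg (+1); total 3.
Path In→G→Eg (+1); total 4.
No residual In→Eg path; max flow = 4.
Certifying cut of size 4: {E→Eg, G→Eg, In→A, In→Eg}.

4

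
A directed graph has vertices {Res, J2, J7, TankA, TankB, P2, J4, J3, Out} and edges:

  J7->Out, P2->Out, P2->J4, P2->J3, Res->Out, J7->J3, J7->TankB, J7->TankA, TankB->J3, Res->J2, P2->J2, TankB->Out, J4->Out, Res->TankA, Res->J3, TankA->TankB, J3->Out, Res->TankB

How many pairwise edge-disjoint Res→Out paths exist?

3

Assign every edge capacity 1; by Menger, the answer equals the max flow.
Path Res→Out (+1); total 1.
Path Res→TankB→Out (+1); total 2.
Path Res→J3→Out (+1); total 3.
No residual Res→Out path; max flow = 3.
Certifying cut of size 3: {J3→Out, Res→Out, TankB→Out}.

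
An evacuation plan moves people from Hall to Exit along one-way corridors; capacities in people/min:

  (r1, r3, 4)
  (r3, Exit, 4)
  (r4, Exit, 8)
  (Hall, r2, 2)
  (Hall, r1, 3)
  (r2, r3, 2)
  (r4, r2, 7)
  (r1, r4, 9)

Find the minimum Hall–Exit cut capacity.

5

Augment Hall→r1→r3→Exit: bottleneck 3, flow now 3.
Augment Hall→r2→r3→Exit: bottleneck 1, flow now 4.
Augment Hall→r2→r3→r1→r4→Exit: bottleneck 1, flow now 5. (uses reverse residual edge)
No augmenting path remains; maximum flow = 5.
By max-flow min-cut, the minimum cut capacity equals the max flow.
In the residual graph, reachable from Hall: {Hall}.
Min-cut edges: Hall→r1 (3), Hall→r2 (2); capacity 3 + 2 = 5.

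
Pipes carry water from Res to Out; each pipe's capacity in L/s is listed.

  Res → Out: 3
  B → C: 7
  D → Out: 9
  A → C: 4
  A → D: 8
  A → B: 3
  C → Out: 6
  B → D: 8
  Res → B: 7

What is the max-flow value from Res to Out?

Augment Res→Out: bottleneck 3, flow now 3.
Augment Res→B→C→Out: bottleneck 6, flow now 9.
Augment Res→B→D→Out: bottleneck 1, flow now 10.
No augmenting path remains; maximum flow = 10.
In the residual graph, reachable from Res: {Res}.
Min-cut edges: Res→B (7), Res→Out (3); capacity 7 + 3 = 10.
This cut is saturated, so no flow can exceed 10.

10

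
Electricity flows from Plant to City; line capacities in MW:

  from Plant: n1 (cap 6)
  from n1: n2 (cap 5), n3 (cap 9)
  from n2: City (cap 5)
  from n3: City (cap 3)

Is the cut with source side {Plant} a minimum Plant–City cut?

Given cut capacity: 6 = 6.
Augment Plant→n1→n2→City: bottleneck 5, flow now 5.
Augment Plant→n1→n3→City: bottleneck 1, flow now 6.
No augmenting path remains; maximum flow = 6.
Cut capacity 6 equals the max flow, so it is a minimum cut.

Yes — it is a minimum cut (capacity 6).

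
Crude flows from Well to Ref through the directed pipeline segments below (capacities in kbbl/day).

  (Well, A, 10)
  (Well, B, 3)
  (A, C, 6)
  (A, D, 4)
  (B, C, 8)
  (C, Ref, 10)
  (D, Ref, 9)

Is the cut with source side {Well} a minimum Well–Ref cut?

Given cut capacity: 10 + 3 = 13.
Augment Well→A→C→Ref: bottleneck 6, flow now 6.
Augment Well→A→D→Ref: bottleneck 4, flow now 10.
Augment Well→B→C→Ref: bottleneck 3, flow now 13.
No augmenting path remains; maximum flow = 13.
Cut capacity 13 equals the max flow, so it is a minimum cut.

Yes — it is a minimum cut (capacity 13).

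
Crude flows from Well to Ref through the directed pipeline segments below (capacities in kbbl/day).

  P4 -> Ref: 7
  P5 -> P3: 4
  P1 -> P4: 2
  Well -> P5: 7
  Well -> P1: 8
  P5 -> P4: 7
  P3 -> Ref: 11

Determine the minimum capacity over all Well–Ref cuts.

9

Augment Well→P1→P4→Ref: bottleneck 2, flow now 2.
Augment Well→P5→P4→Ref: bottleneck 5, flow now 7.
Augment Well→P5→P3→Ref: bottleneck 2, flow now 9.
No augmenting path remains; maximum flow = 9.
By max-flow min-cut, the minimum cut capacity equals the max flow.
In the residual graph, reachable from Well: {Well, P1}.
Min-cut edges: Well→P5 (7), P1→P4 (2); capacity 7 + 2 = 9.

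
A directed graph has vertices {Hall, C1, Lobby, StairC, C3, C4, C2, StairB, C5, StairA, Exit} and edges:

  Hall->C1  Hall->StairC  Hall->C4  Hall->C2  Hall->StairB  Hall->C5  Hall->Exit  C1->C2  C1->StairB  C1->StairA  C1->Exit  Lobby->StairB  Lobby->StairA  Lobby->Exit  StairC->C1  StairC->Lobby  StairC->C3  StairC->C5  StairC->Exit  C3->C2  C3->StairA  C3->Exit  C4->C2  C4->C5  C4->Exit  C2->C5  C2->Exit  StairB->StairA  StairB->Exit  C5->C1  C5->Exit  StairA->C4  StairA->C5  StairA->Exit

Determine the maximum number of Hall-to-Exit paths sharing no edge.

Assign every edge capacity 1; by Menger, the answer equals the max flow.
Path Hall→Exit (+1); total 1.
Path Hall→C1→Exit (+1); total 2.
Path Hall→StairC→Exit (+1); total 3.
Path Hall→C4→Exit (+1); total 4.
Path Hall→C2→Exit (+1); total 5.
Path Hall→StairB→Exit (+1); total 6.
Path Hall→C5→Exit (+1); total 7.
No residual Hall→Exit path; max flow = 7.
Certifying cut of size 7: {Hall→C1, Hall→C2, Hall→C4, Hall→C5, Hall→Exit, Hall→StairB, Hall→StairC}.

7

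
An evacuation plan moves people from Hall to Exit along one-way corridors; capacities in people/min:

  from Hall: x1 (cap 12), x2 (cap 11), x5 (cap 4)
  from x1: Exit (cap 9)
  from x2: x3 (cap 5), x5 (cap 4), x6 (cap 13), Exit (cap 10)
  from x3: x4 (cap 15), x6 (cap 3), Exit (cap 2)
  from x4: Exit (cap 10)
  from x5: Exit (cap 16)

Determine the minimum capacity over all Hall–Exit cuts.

24

Augment Hall→x1→Exit: bottleneck 9, flow now 9.
Augment Hall→x2→Exit: bottleneck 10, flow now 19.
Augment Hall→x5→Exit: bottleneck 4, flow now 23.
Augment Hall→x2→x3→Exit: bottleneck 1, flow now 24.
No augmenting path remains; maximum flow = 24.
By max-flow min-cut, the minimum cut capacity equals the max flow.
In the residual graph, reachable from Hall: {Hall, x1}.
Min-cut edges: Hall→x2 (11), Hall→x5 (4), x1→Exit (9); capacity 11 + 4 + 9 = 24.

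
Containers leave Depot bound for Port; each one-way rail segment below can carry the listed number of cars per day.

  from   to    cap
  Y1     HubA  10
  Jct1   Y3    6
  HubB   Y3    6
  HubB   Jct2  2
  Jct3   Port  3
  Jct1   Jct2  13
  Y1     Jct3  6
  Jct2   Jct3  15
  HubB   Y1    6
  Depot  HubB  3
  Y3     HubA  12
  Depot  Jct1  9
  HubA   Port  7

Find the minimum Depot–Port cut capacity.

10

Augment Depot→HubB→Jct2→Jct3→Port: bottleneck 2, flow now 2.
Augment Depot→HubB→Y3→HubA→Port: bottleneck 1, flow now 3.
Augment Depot→Jct1→Jct2→Jct3→Port: bottleneck 1, flow now 4.
Augment Depot→Jct1→Y3→HubA→Port: bottleneck 6, flow now 10.
No augmenting path remains; maximum flow = 10.
By max-flow min-cut, the minimum cut capacity equals the max flow.
In the residual graph, reachable from Depot: {Depot, HubB, Jct1, Jct2, Y3, Y1, HubA, Jct3}.
Min-cut edges: HubA→Port (7), Jct3→Port (3); capacity 7 + 3 = 10.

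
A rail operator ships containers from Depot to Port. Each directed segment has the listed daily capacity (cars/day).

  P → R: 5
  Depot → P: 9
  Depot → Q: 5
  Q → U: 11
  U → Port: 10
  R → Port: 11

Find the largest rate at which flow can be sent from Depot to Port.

10

Augment Depot→P→R→Port: bottleneck 5, flow now 5.
Augment Depot→Q→U→Port: bottleneck 5, flow now 10.
No augmenting path remains; maximum flow = 10.
In the residual graph, reachable from Depot: {Depot, P}.
Min-cut edges: Depot→Q (5), P→R (5); capacity 5 + 5 = 10.
This cut is saturated, so no flow can exceed 10.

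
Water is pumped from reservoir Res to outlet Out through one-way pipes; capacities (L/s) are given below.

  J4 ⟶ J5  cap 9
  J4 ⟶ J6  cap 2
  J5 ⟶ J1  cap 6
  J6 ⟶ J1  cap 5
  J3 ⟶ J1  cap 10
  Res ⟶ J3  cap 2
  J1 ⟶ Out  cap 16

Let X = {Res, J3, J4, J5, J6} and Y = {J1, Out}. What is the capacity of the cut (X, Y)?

21

Edges leaving {Res, J3, J4, J5, J6}: J3→J1 (10), J5→J1 (6), J6→J1 (5).
Cut capacity = 10 + 6 + 5 = 21.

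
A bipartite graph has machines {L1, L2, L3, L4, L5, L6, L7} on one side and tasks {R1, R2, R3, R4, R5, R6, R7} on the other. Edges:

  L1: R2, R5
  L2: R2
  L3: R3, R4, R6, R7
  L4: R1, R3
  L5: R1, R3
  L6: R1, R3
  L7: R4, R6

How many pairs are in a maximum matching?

Unit-capacity flow: source→left, listed edges, right→sink; max matching = max flow.
Augmenting path L1→R2 (+1); matched 1.
Augmenting path L3→R3 (+1); matched 2.
Augmenting path L4→R1 (+1); matched 3.
Augmenting path L7→R4 (+1); matched 4.
Augmenting path L2→R2→L1→R5 (+1); matched 5.
Augmenting path L5→R3→L3→R6 (+1); matched 6.
No augmenting path remains; maximum matching = 6.
König certificate: {L1, L2, L3, L7, R1, R3} is a vertex cover of size 6 (every listed pair touches it), so no matching can be larger.

6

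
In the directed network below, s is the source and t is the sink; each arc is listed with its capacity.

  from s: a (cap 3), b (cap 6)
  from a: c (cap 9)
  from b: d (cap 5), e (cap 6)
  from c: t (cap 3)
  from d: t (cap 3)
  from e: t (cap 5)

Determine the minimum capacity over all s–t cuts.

9

Augment s→a→c→t: bottleneck 3, flow now 3.
Augment s→b→d→t: bottleneck 3, flow now 6.
Augment s→b→e→t: bottleneck 3, flow now 9.
No augmenting path remains; maximum flow = 9.
By max-flow min-cut, the minimum cut capacity equals the max flow.
In the residual graph, reachable from s: {s}.
Min-cut edges: s→a (3), s→b (6); capacity 3 + 6 = 9.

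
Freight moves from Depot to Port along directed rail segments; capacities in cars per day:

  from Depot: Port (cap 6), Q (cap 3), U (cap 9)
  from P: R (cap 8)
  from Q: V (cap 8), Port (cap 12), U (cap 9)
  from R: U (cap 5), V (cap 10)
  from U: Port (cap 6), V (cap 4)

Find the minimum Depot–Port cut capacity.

Augment Depot→Port: bottleneck 6, flow now 6.
Augment Depot→Q→Port: bottleneck 3, flow now 9.
Augment Depot→U→Port: bottleneck 6, flow now 15.
No augmenting path remains; maximum flow = 15.
By max-flow min-cut, the minimum cut capacity equals the max flow.
In the residual graph, reachable from Depot: {Depot, U, V}.
Min-cut edges: Depot→Q (3), Depot→Port (6), U→Port (6); capacity 3 + 6 + 6 = 15.

15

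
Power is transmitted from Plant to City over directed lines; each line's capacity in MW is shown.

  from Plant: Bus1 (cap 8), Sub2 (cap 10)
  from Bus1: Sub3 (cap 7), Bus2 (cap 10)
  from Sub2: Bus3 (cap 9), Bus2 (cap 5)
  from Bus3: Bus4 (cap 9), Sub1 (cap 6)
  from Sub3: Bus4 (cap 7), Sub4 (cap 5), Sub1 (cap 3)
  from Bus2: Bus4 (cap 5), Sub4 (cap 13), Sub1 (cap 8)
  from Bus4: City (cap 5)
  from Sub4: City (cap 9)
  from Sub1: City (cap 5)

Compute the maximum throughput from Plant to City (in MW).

Augment Plant→Bus1→Sub3→Bus4→City: bottleneck 5, flow now 5.
Augment Plant→Bus1→Sub3→Sub4→City: bottleneck 2, flow now 7.
Augment Plant→Bus1→Bus2→Sub4→City: bottleneck 1, flow now 8.
Augment Plant→Sub2→Bus3→Sub1→City: bottleneck 5, flow now 13.
Augment Plant→Sub2→Bus2→Sub4→City: bottleneck 5, flow now 18.
No augmenting path remains; maximum flow = 18.
In the residual graph, reachable from Plant: {Plant}.
Min-cut edges: Plant→Bus1 (8), Plant→Sub2 (10); capacity 8 + 10 = 18.
This cut is saturated, so no flow can exceed 18.

18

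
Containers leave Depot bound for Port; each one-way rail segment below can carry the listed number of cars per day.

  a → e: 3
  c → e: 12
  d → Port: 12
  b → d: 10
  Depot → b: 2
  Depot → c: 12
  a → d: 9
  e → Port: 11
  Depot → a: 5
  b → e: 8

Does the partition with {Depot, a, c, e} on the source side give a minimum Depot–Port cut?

Given cut capacity: 2 + 9 + 11 = 22.
Augment Depot→a→d→Port: bottleneck 5, flow now 5.
Augment Depot→b→d→Port: bottleneck 2, flow now 7.
Augment Depot→c→e→Port: bottleneck 11, flow now 18.
No augmenting path remains; maximum flow = 18.
In the residual graph, reachable from Depot: {Depot, c, e}.
Min-cut edges: Depot→a (5), Depot→b (2), e→Port (11); capacity 5 + 2 + 11 = 18.
Cut capacity 22 exceeds the max flow 18, so it is not minimum.

No — its capacity is 22, but the minimum cut has capacity 18.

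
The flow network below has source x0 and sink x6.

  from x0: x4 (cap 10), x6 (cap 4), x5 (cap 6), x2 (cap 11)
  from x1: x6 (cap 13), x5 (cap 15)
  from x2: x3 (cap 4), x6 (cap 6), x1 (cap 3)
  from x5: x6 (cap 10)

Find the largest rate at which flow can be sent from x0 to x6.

Augment x0→x6: bottleneck 4, flow now 4.
Augment x0→x2→x6: bottleneck 6, flow now 10.
Augment x0→x5→x6: bottleneck 6, flow now 16.
Augment x0→x2→x1→x6: bottleneck 3, flow now 19.
No augmenting path remains; maximum flow = 19.
In the residual graph, reachable from x0: {x0, x2, x3, x4}.
Min-cut edges: x0→x5 (6), x0→x6 (4), x2→x1 (3), x2→x6 (6); capacity 6 + 4 + 3 + 6 = 19.
This cut is saturated, so no flow can exceed 19.

19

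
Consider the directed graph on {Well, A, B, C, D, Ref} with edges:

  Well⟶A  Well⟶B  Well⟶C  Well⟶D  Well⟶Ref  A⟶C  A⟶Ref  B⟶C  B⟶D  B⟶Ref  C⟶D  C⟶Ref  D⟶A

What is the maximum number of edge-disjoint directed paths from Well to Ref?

4

Assign every edge capacity 1; by Menger, the answer equals the max flow.
Path Well→Ref (+1); total 1.
Path Well→A→Ref (+1); total 2.
Path Well→B→Ref (+1); total 3.
Path Well→C→Ref (+1); total 4.
No residual Well→Ref path; max flow = 4.
Certifying cut of size 4: {A→Ref, C→Ref, Well→B, Well→Ref}.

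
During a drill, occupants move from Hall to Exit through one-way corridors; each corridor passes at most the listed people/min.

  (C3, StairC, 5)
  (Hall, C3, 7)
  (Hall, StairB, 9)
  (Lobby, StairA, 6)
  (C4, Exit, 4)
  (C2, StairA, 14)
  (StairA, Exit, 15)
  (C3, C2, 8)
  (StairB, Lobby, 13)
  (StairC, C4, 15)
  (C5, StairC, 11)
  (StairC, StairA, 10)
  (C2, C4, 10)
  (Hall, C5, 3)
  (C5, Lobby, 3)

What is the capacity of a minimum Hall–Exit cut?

Augment Hall→C5→StairC→StairA→Exit: bottleneck 3, flow now 3.
Augment Hall→StairB→Lobby→StairA→Exit: bottleneck 6, flow now 9.
Augment Hall→C3→C2→StairA→Exit: bottleneck 6, flow now 15.
Augment Hall→C3→C2→C4→Exit: bottleneck 1, flow now 16.
No augmenting path remains; maximum flow = 16.
By max-flow min-cut, the minimum cut capacity equals the max flow.
In the residual graph, reachable from Hall: {Hall, StairB, Lobby}.
Min-cut edges: Hall→C5 (3), Hall→C3 (7), Lobby→StairA (6); capacity 3 + 7 + 6 = 16.

16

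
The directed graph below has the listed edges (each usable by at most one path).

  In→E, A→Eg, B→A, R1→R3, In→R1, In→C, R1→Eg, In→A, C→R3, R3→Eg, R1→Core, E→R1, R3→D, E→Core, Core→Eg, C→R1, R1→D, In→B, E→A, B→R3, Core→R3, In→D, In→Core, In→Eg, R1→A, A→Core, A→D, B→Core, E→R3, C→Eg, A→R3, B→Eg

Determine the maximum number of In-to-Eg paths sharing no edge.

Assign every edge capacity 1; by Menger, the answer equals the max flow.
Path In→Eg (+1); total 1.
Path In→B→Eg (+1); total 2.
Path In→C→Eg (+1); total 3.
Path In→R1→Eg (+1); total 4.
Path In→A→Eg (+1); total 5.
Path In→Core→Eg (+1); total 6.
Path In→E→R3→Eg (+1); total 7.
No residual In→Eg path; max flow = 7.
Certifying cut of size 7: {In→A, In→B, In→C, In→Core, In→E, In→Eg, In→R1}.

7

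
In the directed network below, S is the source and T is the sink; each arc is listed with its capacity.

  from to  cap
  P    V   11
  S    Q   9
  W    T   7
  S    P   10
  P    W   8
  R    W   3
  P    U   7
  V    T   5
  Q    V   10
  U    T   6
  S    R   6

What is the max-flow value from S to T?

18

Augment S→P→U→T: bottleneck 6, flow now 6.
Augment S→P→V→T: bottleneck 4, flow now 10.
Augment S→Q→V→T: bottleneck 1, flow now 11.
Augment S→R→W→T: bottleneck 3, flow now 14.
Augment S→Q→V→P→W→T: bottleneck 4, flow now 18. (uses reverse residual edge)
No augmenting path remains; maximum flow = 18.
In the residual graph, reachable from S: {S, Q, R, V}.
Min-cut edges: S→P (10), R→W (3), V→T (5); capacity 10 + 3 + 5 = 18.
This cut is saturated, so no flow can exceed 18.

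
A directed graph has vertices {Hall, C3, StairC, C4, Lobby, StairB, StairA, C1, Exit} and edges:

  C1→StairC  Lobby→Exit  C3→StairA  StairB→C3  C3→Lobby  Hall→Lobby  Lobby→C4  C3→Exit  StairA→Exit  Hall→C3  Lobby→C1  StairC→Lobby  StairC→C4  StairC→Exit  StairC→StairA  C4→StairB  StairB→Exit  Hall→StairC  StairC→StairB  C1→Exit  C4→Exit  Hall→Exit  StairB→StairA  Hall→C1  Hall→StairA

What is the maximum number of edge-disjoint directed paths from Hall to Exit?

Assign every edge capacity 1; by Menger, the answer equals the max flow.
Path Hall→Exit (+1); total 1.
Path Hall→C3→Exit (+1); total 2.
Path Hall→StairC→Exit (+1); total 3.
Path Hall→Lobby→Exit (+1); total 4.
Path Hall→StairA→Exit (+1); total 5.
Path Hall→C1→Exit (+1); total 6.
No residual Hall→Exit path; max flow = 6.
Certifying cut of size 6: {Hall→C1, Hall→C3, Hall→Exit, Hall→Lobby, Hall→StairA, Hall→StairC}.

6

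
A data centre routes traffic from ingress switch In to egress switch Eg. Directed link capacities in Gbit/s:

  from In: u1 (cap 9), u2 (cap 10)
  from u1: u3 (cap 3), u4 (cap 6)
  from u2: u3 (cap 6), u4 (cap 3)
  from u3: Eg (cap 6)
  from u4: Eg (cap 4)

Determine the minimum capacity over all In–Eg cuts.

Augment In→u1→u3→Eg: bottleneck 3, flow now 3.
Augment In→u1→u4→Eg: bottleneck 4, flow now 7.
Augment In→u2→u3→Eg: bottleneck 3, flow now 10.
No augmenting path remains; maximum flow = 10.
By max-flow min-cut, the minimum cut capacity equals the max flow.
In the residual graph, reachable from In: {In, u1, u2, u3, u4}.
Min-cut edges: u3→Eg (6), u4→Eg (4); capacity 6 + 4 = 10.

10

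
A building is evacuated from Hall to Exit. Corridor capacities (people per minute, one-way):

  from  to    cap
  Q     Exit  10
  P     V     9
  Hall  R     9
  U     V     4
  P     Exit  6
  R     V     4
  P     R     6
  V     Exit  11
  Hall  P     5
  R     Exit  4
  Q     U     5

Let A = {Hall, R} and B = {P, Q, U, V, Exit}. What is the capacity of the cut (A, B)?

Edges leaving {Hall, R}: Hall→P (5), R→V (4), R→Exit (4).
Cut capacity = 5 + 4 + 4 = 13.

13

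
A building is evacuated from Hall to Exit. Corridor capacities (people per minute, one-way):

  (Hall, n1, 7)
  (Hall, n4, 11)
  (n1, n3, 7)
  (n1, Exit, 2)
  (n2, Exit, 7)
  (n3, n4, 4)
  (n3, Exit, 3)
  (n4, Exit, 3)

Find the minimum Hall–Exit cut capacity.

8

Augment Hall→n1→Exit: bottleneck 2, flow now 2.
Augment Hall→n4→Exit: bottleneck 3, flow now 5.
Augment Hall→n1→n3→Exit: bottleneck 3, flow now 8.
No augmenting path remains; maximum flow = 8.
By max-flow min-cut, the minimum cut capacity equals the max flow.
In the residual graph, reachable from Hall: {Hall, n1, n3, n4}.
Min-cut edges: n1→Exit (2), n3→Exit (3), n4→Exit (3); capacity 2 + 3 + 3 = 8.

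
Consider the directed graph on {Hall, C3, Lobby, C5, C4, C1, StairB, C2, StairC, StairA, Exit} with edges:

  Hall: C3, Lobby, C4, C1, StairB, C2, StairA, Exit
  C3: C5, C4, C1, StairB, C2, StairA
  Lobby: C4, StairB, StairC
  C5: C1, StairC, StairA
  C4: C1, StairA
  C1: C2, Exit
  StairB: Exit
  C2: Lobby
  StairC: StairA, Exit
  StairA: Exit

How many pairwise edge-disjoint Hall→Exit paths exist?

5

Assign every edge capacity 1; by Menger, the answer equals the max flow.
Path Hall→Exit (+1); total 1.
Path Hall→C1→Exit (+1); total 2.
Path Hall→StairB→Exit (+1); total 3.
Path Hall→StairA→Exit (+1); total 4.
Path Hall→Lobby→StairC→Exit (+1); total 5.
No residual Hall→Exit path; max flow = 5.
Certifying cut of size 5: {C1→Exit, Hall→Exit, StairA→Exit, StairB→Exit, StairC→Exit}.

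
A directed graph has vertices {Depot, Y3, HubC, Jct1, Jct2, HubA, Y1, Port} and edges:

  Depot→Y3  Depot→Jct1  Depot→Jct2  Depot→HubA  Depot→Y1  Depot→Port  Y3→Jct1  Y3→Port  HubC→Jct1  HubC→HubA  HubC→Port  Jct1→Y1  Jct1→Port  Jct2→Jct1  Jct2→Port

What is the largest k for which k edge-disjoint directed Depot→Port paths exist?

Assign every edge capacity 1; by Menger, the answer equals the max flow.
Path Depot→Port (+1); total 1.
Path Depot→Y3→Port (+1); total 2.
Path Depot→Jct1→Port (+1); total 3.
Path Depot→Jct2→Port (+1); total 4.
No residual Depot→Port path; max flow = 4.
Certifying cut of size 4: {Depot→Jct1, Depot→Jct2, Depot→Port, Depot→Y3}.

4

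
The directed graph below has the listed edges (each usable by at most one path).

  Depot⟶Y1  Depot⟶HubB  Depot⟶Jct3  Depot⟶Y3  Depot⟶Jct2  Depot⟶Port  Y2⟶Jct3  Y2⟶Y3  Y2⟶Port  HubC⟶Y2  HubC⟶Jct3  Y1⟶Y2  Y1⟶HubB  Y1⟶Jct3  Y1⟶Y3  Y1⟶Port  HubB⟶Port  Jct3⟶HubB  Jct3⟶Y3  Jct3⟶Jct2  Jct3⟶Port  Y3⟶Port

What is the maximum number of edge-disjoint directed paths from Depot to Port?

5

Assign every edge capacity 1; by Menger, the answer equals the max flow.
Path Depot→Port (+1); total 1.
Path Depot→Y1→Port (+1); total 2.
Path Depot→HubB→Port (+1); total 3.
Path Depot→Jct3→Port (+1); total 4.
Path Depot→Y3→Port (+1); total 5.
No residual Depot→Port path; max flow = 5.
Certifying cut of size 5: {Depot→HubB, Depot→Jct3, Depot→Port, Depot→Y1, Depot→Y3}.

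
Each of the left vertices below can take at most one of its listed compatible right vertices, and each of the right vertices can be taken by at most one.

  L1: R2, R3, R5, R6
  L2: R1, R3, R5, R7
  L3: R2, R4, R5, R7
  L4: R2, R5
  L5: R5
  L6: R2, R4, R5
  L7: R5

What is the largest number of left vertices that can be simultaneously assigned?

Unit-capacity flow: source→left, listed edges, right→sink; max matching = max flow.
Augmenting path L1→R2 (+1); matched 1.
Augmenting path L2→R1 (+1); matched 2.
Augmenting path L3→R4 (+1); matched 3.
Augmenting path L4→R5 (+1); matched 4.
Augmenting path L6→R2→L1→R3 (+1); matched 5.
Augmenting path L5→R5→L4→R2→L6→R4→L3→R7 (+1); matched 6.
No augmenting path remains; maximum matching = 6.
König certificate: {L1, L2, L3, L4, L6, R5} is a vertex cover of size 6 (every listed pair touches it), so no matching can be larger.

6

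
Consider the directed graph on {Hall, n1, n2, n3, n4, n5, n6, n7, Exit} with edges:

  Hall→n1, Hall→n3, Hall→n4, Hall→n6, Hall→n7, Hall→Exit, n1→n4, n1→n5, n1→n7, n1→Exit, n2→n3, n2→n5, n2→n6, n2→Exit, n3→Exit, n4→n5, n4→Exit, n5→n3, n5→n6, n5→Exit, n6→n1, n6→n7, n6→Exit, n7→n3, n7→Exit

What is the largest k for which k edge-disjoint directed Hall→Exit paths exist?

Assign every edge capacity 1; by Menger, the answer equals the max flow.
Path Hall→Exit (+1); total 1.
Path Hall→n1→Exit (+1); total 2.
Path Hall→n3→Exit (+1); total 3.
Path Hall→n4→Exit (+1); total 4.
Path Hall→n6→Exit (+1); total 5.
Path Hall→n7→Exit (+1); total 6.
No residual Hall→Exit path; max flow = 6.
Certifying cut of size 6: {Hall→Exit, Hall→n1, Hall→n3, Hall→n4, Hall→n6, Hall→n7}.

6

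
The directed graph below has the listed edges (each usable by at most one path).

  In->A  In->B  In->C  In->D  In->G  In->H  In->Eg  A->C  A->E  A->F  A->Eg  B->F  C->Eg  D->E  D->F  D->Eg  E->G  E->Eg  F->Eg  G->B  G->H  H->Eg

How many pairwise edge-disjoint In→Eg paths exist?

6

Assign every edge capacity 1; by Menger, the answer equals the max flow.
Path In→Eg (+1); total 1.
Path In→A→Eg (+1); total 2.
Path In→C→Eg (+1); total 3.
Path In→D→Eg (+1); total 4.
Path In→H→Eg (+1); total 5.
Path In→B→F→Eg (+1); total 6.
No residual In→Eg path; max flow = 6.
Certifying cut of size 6: {B→F, H→Eg, In→A, In→C, In→D, In→Eg}.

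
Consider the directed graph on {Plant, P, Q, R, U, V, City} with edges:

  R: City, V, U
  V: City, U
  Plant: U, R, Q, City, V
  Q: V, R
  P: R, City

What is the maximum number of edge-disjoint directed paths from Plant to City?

Assign every edge capacity 1; by Menger, the answer equals the max flow.
Path Plant→City (+1); total 1.
Path Plant→R→City (+1); total 2.
Path Plant→V→City (+1); total 3.
No residual Plant→City path; max flow = 3.
Certifying cut of size 3: {Plant→City, R→City, V→City}.

3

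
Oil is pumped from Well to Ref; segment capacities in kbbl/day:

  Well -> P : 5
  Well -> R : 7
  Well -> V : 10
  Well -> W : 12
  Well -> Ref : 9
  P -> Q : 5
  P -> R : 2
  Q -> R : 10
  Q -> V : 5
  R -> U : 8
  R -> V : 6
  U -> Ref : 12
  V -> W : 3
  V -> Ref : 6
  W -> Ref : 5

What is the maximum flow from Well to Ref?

Augment Well→Ref: bottleneck 9, flow now 9.
Augment Well→V→Ref: bottleneck 6, flow now 15.
Augment Well→W→Ref: bottleneck 5, flow now 20.
Augment Well→R→U→Ref: bottleneck 7, flow now 27.
Augment Well→P→R→U→Ref: bottleneck 1, flow now 28.
No augmenting path remains; maximum flow = 28.
In the residual graph, reachable from Well: {Well, P, Q, R, V, W}.
Min-cut edges: Well→Ref (9), R→U (8), V→Ref (6), W→Ref (5); capacity 9 + 8 + 6 + 5 = 28.
This cut is saturated, so no flow can exceed 28.

28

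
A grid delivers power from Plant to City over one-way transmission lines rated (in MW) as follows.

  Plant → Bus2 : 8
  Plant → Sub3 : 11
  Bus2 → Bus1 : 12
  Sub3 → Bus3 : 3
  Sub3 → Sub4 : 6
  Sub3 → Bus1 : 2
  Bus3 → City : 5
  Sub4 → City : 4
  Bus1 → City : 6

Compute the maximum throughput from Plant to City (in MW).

13

Augment Plant→Bus2→Bus1→City: bottleneck 6, flow now 6.
Augment Plant→Sub3→Bus3→City: bottleneck 3, flow now 9.
Augment Plant→Sub3→Sub4→City: bottleneck 4, flow now 13.
No augmenting path remains; maximum flow = 13.
In the residual graph, reachable from Plant: {Plant, Bus2, Sub3, Sub4, Bus1}.
Min-cut edges: Sub3→Bus3 (3), Sub4→City (4), Bus1→City (6); capacity 3 + 4 + 6 = 13.
This cut is saturated, so no flow can exceed 13.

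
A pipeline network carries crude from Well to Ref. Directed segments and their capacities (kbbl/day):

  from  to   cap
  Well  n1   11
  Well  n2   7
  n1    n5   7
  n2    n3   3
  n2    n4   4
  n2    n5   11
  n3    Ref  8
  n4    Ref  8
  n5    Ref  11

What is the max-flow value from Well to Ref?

Augment Well→n1→n5→Ref: bottleneck 7, flow now 7.
Augment Well→n2→n3→Ref: bottleneck 3, flow now 10.
Augment Well→n2→n4→Ref: bottleneck 4, flow now 14.
No augmenting path remains; maximum flow = 14.
In the residual graph, reachable from Well: {Well, n1}.
Min-cut edges: Well→n2 (7), n1→n5 (7); capacity 7 + 7 = 14.
This cut is saturated, so no flow can exceed 14.

14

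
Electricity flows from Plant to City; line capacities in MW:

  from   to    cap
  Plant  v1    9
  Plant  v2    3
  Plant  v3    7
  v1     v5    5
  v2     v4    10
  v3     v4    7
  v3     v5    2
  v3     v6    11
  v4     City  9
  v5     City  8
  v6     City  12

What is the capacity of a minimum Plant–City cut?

15

Augment Plant→v1→v5→City: bottleneck 5, flow now 5.
Augment Plant→v2→v4→City: bottleneck 3, flow now 8.
Augment Plant→v3→v4→City: bottleneck 6, flow now 14.
Augment Plant→v3→v5→City: bottleneck 1, flow now 15.
No augmenting path remains; maximum flow = 15.
By max-flow min-cut, the minimum cut capacity equals the max flow.
In the residual graph, reachable from Plant: {Plant, v1}.
Min-cut edges: Plant→v2 (3), Plant→v3 (7), v1→v5 (5); capacity 3 + 7 + 5 = 15.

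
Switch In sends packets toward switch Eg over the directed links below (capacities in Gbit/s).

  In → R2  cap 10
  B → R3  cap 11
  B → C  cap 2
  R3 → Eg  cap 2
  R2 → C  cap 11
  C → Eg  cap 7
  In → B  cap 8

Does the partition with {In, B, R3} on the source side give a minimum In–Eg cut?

No — its capacity is 14, but the minimum cut has capacity 9.

Given cut capacity: 10 + 2 + 2 = 14.
Augment In→B→R3→Eg: bottleneck 2, flow now 2.
Augment In→B→C→Eg: bottleneck 2, flow now 4.
Augment In→R2→C→Eg: bottleneck 5, flow now 9.
No augmenting path remains; maximum flow = 9.
In the residual graph, reachable from In: {In, B, R2, R3, C}.
Min-cut edges: R3→Eg (2), C→Eg (7); capacity 2 + 7 = 9.
Cut capacity 14 exceeds the max flow 9, so it is not minimum.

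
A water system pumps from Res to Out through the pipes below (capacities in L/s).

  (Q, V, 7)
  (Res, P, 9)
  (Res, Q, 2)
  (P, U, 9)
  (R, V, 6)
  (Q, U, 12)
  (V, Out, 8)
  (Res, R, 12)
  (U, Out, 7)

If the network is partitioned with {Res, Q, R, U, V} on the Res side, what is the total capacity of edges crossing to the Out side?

Edges leaving {Res, Q, R, U, V}: Res→P (9), U→Out (7), V→Out (8).
Cut capacity = 9 + 7 + 8 = 24.

24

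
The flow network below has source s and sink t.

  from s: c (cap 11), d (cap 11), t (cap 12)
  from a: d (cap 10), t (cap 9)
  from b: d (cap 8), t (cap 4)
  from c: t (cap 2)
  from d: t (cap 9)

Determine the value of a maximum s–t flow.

Augment s→t: bottleneck 12, flow now 12.
Augment s→c→t: bottleneck 2, flow now 14.
Augment s→d→t: bottleneck 9, flow now 23.
No augmenting path remains; maximum flow = 23.
In the residual graph, reachable from s: {s, c, d}.
Min-cut edges: s→t (12), c→t (2), d→t (9); capacity 12 + 2 + 9 = 23.
This cut is saturated, so no flow can exceed 23.

23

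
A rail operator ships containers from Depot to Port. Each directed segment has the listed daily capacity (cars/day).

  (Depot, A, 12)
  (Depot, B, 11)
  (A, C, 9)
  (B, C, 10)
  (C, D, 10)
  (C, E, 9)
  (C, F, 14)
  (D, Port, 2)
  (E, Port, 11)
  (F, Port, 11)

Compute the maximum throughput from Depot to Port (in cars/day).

Augment Depot→A→C→D→Port: bottleneck 2, flow now 2.
Augment Depot→A→C→E→Port: bottleneck 7, flow now 9.
Augment Depot→B→C→E→Port: bottleneck 2, flow now 11.
Augment Depot→B→C→F→Port: bottleneck 8, flow now 19.
No augmenting path remains; maximum flow = 19.
In the residual graph, reachable from Depot: {Depot, A, B}.
Min-cut edges: A→C (9), B→C (10); capacity 9 + 10 = 19.
This cut is saturated, so no flow can exceed 19.

19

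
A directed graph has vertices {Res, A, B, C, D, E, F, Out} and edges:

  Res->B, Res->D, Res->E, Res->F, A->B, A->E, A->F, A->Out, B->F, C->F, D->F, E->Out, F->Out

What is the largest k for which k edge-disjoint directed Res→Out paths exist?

Assign every edge capacity 1; by Menger, the answer equals the max flow.
Path Res→E→Out (+1); total 1.
Path Res→F→Out (+1); total 2.
No residual Res→Out path; max flow = 2.
Certifying cut of size 2: {F→Out, Res→E}.

2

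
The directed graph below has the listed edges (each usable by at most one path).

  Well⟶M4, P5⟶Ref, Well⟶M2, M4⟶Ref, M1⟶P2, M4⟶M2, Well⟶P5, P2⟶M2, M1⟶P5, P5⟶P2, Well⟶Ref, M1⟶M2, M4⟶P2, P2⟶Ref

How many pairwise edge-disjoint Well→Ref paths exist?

Assign every edge capacity 1; by Menger, the answer equals the max flow.
Path Well→Ref (+1); total 1.
Path Well→P5→Ref (+1); total 2.
Path Well→M4→Ref (+1); total 3.
No residual Well→Ref path; max flow = 3.
Certifying cut of size 3: {Well→M4, Well→P5, Well→Ref}.

3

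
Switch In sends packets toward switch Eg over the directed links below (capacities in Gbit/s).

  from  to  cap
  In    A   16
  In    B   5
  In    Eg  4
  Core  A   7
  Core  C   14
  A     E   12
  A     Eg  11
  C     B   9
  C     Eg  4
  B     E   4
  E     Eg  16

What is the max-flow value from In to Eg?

Augment In→Eg: bottleneck 4, flow now 4.
Augment In→A→Eg: bottleneck 11, flow now 15.
Augment In→A→E→Eg: bottleneck 5, flow now 20.
Augment In→B→E→Eg: bottleneck 4, flow now 24.
No augmenting path remains; maximum flow = 24.
In the residual graph, reachable from In: {In, B}.
Min-cut edges: In→A (16), In→Eg (4), B→E (4); capacity 16 + 4 + 4 = 24.
This cut is saturated, so no flow can exceed 24.

24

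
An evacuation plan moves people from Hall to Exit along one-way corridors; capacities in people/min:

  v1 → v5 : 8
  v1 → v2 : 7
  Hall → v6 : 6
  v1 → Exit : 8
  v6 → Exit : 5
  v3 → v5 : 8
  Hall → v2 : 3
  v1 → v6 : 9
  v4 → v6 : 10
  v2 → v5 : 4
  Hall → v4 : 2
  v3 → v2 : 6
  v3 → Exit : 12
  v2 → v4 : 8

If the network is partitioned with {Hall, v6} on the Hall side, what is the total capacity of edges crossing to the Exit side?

10

Edges leaving {Hall, v6}: Hall→v2 (3), Hall→v4 (2), v6→Exit (5).
Cut capacity = 3 + 2 + 5 = 10.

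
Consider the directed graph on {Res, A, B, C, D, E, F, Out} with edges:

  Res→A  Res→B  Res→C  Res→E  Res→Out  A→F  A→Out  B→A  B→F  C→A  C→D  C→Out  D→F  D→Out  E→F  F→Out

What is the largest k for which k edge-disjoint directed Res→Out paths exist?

4

Assign every edge capacity 1; by Menger, the answer equals the max flow.
Path Res→Out (+1); total 1.
Path Res→A→Out (+1); total 2.
Path Res→C→Out (+1); total 3.
Path Res→B→F→Out (+1); total 4.
No residual Res→Out path; max flow = 4.
Certifying cut of size 4: {A→Out, F→Out, Res→C, Res→Out}.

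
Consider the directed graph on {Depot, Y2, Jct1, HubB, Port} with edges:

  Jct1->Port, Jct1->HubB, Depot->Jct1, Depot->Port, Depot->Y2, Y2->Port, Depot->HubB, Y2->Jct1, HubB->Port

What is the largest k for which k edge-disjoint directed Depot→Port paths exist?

Assign every edge capacity 1; by Menger, the answer equals the max flow.
Path Depot→Port (+1); total 1.
Path Depot→Y2→Port (+1); total 2.
Path Depot→Jct1→Port (+1); total 3.
Path Depot→HubB→Port (+1); total 4.
No residual Depot→Port path; max flow = 4.
Certifying cut of size 4: {Depot→HubB, Depot→Jct1, Depot→Port, Depot→Y2}.

4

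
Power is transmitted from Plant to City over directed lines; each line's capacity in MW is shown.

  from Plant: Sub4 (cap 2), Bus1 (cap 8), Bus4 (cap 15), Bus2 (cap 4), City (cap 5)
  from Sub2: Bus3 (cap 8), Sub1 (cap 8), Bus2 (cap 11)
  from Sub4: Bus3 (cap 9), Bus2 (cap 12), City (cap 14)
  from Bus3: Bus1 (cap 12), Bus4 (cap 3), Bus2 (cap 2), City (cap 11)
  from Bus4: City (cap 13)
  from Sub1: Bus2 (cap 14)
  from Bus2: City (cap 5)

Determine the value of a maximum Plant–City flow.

Augment Plant→City: bottleneck 5, flow now 5.
Augment Plant→Sub4→City: bottleneck 2, flow now 7.
Augment Plant→Bus4→City: bottleneck 13, flow now 20.
Augment Plant→Bus2→City: bottleneck 4, flow now 24.
No augmenting path remains; maximum flow = 24.
In the residual graph, reachable from Plant: {Plant, Bus1, Bus4}.
Min-cut edges: Plant→Sub4 (2), Plant→Bus2 (4), Plant→City (5), Bus4→City (13); capacity 2 + 4 + 5 + 13 = 24.
This cut is saturated, so no flow can exceed 24.

24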